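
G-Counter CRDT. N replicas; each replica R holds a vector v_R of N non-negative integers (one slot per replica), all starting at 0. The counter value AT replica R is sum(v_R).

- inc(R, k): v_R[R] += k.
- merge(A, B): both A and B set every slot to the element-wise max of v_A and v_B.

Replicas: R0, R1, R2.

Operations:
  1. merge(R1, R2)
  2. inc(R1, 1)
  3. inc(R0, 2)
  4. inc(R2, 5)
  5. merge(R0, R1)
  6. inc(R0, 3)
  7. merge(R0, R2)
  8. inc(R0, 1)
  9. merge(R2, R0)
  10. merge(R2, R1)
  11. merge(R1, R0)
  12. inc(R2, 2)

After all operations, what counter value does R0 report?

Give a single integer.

Answer: 12

Derivation:
Op 1: merge R1<->R2 -> R1=(0,0,0) R2=(0,0,0)
Op 2: inc R1 by 1 -> R1=(0,1,0) value=1
Op 3: inc R0 by 2 -> R0=(2,0,0) value=2
Op 4: inc R2 by 5 -> R2=(0,0,5) value=5
Op 5: merge R0<->R1 -> R0=(2,1,0) R1=(2,1,0)
Op 6: inc R0 by 3 -> R0=(5,1,0) value=6
Op 7: merge R0<->R2 -> R0=(5,1,5) R2=(5,1,5)
Op 8: inc R0 by 1 -> R0=(6,1,5) value=12
Op 9: merge R2<->R0 -> R2=(6,1,5) R0=(6,1,5)
Op 10: merge R2<->R1 -> R2=(6,1,5) R1=(6,1,5)
Op 11: merge R1<->R0 -> R1=(6,1,5) R0=(6,1,5)
Op 12: inc R2 by 2 -> R2=(6,1,7) value=14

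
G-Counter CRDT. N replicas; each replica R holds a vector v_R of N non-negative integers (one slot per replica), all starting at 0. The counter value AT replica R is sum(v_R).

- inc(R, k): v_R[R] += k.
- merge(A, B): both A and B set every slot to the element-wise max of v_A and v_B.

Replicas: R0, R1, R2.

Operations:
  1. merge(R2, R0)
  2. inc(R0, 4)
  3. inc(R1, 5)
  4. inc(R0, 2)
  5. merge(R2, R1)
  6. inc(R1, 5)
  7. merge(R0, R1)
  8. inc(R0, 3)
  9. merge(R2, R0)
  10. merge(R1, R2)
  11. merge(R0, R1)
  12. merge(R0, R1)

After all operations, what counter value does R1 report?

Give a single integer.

Op 1: merge R2<->R0 -> R2=(0,0,0) R0=(0,0,0)
Op 2: inc R0 by 4 -> R0=(4,0,0) value=4
Op 3: inc R1 by 5 -> R1=(0,5,0) value=5
Op 4: inc R0 by 2 -> R0=(6,0,0) value=6
Op 5: merge R2<->R1 -> R2=(0,5,0) R1=(0,5,0)
Op 6: inc R1 by 5 -> R1=(0,10,0) value=10
Op 7: merge R0<->R1 -> R0=(6,10,0) R1=(6,10,0)
Op 8: inc R0 by 3 -> R0=(9,10,0) value=19
Op 9: merge R2<->R0 -> R2=(9,10,0) R0=(9,10,0)
Op 10: merge R1<->R2 -> R1=(9,10,0) R2=(9,10,0)
Op 11: merge R0<->R1 -> R0=(9,10,0) R1=(9,10,0)
Op 12: merge R0<->R1 -> R0=(9,10,0) R1=(9,10,0)

Answer: 19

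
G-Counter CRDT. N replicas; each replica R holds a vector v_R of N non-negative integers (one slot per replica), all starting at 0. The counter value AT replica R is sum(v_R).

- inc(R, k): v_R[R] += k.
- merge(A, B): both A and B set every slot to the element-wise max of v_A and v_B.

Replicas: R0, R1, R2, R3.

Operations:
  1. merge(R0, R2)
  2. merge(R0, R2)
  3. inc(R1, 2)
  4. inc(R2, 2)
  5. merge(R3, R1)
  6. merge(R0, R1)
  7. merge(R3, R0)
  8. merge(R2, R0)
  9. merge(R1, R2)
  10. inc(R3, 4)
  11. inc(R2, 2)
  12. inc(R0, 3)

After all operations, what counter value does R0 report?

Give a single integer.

Op 1: merge R0<->R2 -> R0=(0,0,0,0) R2=(0,0,0,0)
Op 2: merge R0<->R2 -> R0=(0,0,0,0) R2=(0,0,0,0)
Op 3: inc R1 by 2 -> R1=(0,2,0,0) value=2
Op 4: inc R2 by 2 -> R2=(0,0,2,0) value=2
Op 5: merge R3<->R1 -> R3=(0,2,0,0) R1=(0,2,0,0)
Op 6: merge R0<->R1 -> R0=(0,2,0,0) R1=(0,2,0,0)
Op 7: merge R3<->R0 -> R3=(0,2,0,0) R0=(0,2,0,0)
Op 8: merge R2<->R0 -> R2=(0,2,2,0) R0=(0,2,2,0)
Op 9: merge R1<->R2 -> R1=(0,2,2,0) R2=(0,2,2,0)
Op 10: inc R3 by 4 -> R3=(0,2,0,4) value=6
Op 11: inc R2 by 2 -> R2=(0,2,4,0) value=6
Op 12: inc R0 by 3 -> R0=(3,2,2,0) value=7

Answer: 7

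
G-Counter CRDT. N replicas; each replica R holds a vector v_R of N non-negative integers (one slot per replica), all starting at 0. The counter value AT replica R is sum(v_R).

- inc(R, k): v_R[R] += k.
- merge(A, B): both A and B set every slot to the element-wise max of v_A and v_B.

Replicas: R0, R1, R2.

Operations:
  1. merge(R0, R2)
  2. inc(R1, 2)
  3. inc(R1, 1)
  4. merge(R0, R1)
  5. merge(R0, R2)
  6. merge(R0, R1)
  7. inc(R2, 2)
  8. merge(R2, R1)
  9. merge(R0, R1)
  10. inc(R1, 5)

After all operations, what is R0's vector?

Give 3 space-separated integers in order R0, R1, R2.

Answer: 0 3 2

Derivation:
Op 1: merge R0<->R2 -> R0=(0,0,0) R2=(0,0,0)
Op 2: inc R1 by 2 -> R1=(0,2,0) value=2
Op 3: inc R1 by 1 -> R1=(0,3,0) value=3
Op 4: merge R0<->R1 -> R0=(0,3,0) R1=(0,3,0)
Op 5: merge R0<->R2 -> R0=(0,3,0) R2=(0,3,0)
Op 6: merge R0<->R1 -> R0=(0,3,0) R1=(0,3,0)
Op 7: inc R2 by 2 -> R2=(0,3,2) value=5
Op 8: merge R2<->R1 -> R2=(0,3,2) R1=(0,3,2)
Op 9: merge R0<->R1 -> R0=(0,3,2) R1=(0,3,2)
Op 10: inc R1 by 5 -> R1=(0,8,2) value=10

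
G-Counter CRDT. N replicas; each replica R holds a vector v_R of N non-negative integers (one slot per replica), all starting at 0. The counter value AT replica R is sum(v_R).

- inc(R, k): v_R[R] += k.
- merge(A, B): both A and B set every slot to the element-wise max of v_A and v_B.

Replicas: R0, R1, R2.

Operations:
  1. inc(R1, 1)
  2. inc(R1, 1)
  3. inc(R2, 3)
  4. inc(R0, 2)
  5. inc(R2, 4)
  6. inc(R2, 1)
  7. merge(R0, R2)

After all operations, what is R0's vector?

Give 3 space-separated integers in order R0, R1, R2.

Answer: 2 0 8

Derivation:
Op 1: inc R1 by 1 -> R1=(0,1,0) value=1
Op 2: inc R1 by 1 -> R1=(0,2,0) value=2
Op 3: inc R2 by 3 -> R2=(0,0,3) value=3
Op 4: inc R0 by 2 -> R0=(2,0,0) value=2
Op 5: inc R2 by 4 -> R2=(0,0,7) value=7
Op 6: inc R2 by 1 -> R2=(0,0,8) value=8
Op 7: merge R0<->R2 -> R0=(2,0,8) R2=(2,0,8)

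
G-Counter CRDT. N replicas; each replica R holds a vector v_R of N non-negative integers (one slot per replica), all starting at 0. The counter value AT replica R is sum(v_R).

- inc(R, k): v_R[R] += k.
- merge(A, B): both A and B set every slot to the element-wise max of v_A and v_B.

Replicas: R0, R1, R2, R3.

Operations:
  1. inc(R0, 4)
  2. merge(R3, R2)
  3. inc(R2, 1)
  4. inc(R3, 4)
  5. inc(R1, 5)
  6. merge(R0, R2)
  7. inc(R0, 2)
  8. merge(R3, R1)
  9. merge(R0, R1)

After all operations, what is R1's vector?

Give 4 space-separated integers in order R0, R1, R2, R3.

Op 1: inc R0 by 4 -> R0=(4,0,0,0) value=4
Op 2: merge R3<->R2 -> R3=(0,0,0,0) R2=(0,0,0,0)
Op 3: inc R2 by 1 -> R2=(0,0,1,0) value=1
Op 4: inc R3 by 4 -> R3=(0,0,0,4) value=4
Op 5: inc R1 by 5 -> R1=(0,5,0,0) value=5
Op 6: merge R0<->R2 -> R0=(4,0,1,0) R2=(4,0,1,0)
Op 7: inc R0 by 2 -> R0=(6,0,1,0) value=7
Op 8: merge R3<->R1 -> R3=(0,5,0,4) R1=(0,5,0,4)
Op 9: merge R0<->R1 -> R0=(6,5,1,4) R1=(6,5,1,4)

Answer: 6 5 1 4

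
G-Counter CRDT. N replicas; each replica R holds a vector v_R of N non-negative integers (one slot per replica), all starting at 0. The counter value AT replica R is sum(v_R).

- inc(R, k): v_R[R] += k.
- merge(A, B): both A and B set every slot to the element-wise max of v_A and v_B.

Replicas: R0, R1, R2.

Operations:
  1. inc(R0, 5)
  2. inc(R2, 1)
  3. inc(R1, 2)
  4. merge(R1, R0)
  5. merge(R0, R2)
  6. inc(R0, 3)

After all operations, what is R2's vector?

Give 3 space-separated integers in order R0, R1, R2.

Op 1: inc R0 by 5 -> R0=(5,0,0) value=5
Op 2: inc R2 by 1 -> R2=(0,0,1) value=1
Op 3: inc R1 by 2 -> R1=(0,2,0) value=2
Op 4: merge R1<->R0 -> R1=(5,2,0) R0=(5,2,0)
Op 5: merge R0<->R2 -> R0=(5,2,1) R2=(5,2,1)
Op 6: inc R0 by 3 -> R0=(8,2,1) value=11

Answer: 5 2 1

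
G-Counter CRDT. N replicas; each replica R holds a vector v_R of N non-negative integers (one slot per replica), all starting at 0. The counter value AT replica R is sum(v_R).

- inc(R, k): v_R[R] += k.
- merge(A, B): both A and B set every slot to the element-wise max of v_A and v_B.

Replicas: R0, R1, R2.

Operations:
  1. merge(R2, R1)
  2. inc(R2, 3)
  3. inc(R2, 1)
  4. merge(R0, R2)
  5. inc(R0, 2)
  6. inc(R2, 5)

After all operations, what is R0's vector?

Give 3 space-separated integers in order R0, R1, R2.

Answer: 2 0 4

Derivation:
Op 1: merge R2<->R1 -> R2=(0,0,0) R1=(0,0,0)
Op 2: inc R2 by 3 -> R2=(0,0,3) value=3
Op 3: inc R2 by 1 -> R2=(0,0,4) value=4
Op 4: merge R0<->R2 -> R0=(0,0,4) R2=(0,0,4)
Op 5: inc R0 by 2 -> R0=(2,0,4) value=6
Op 6: inc R2 by 5 -> R2=(0,0,9) value=9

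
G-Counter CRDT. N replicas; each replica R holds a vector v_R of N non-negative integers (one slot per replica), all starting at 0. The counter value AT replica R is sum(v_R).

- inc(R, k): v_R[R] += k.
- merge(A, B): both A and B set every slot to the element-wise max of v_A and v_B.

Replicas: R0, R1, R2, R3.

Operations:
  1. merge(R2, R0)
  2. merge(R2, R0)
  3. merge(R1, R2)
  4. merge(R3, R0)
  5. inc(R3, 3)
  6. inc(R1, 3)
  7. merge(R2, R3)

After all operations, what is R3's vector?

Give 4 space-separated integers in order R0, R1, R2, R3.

Answer: 0 0 0 3

Derivation:
Op 1: merge R2<->R0 -> R2=(0,0,0,0) R0=(0,0,0,0)
Op 2: merge R2<->R0 -> R2=(0,0,0,0) R0=(0,0,0,0)
Op 3: merge R1<->R2 -> R1=(0,0,0,0) R2=(0,0,0,0)
Op 4: merge R3<->R0 -> R3=(0,0,0,0) R0=(0,0,0,0)
Op 5: inc R3 by 3 -> R3=(0,0,0,3) value=3
Op 6: inc R1 by 3 -> R1=(0,3,0,0) value=3
Op 7: merge R2<->R3 -> R2=(0,0,0,3) R3=(0,0,0,3)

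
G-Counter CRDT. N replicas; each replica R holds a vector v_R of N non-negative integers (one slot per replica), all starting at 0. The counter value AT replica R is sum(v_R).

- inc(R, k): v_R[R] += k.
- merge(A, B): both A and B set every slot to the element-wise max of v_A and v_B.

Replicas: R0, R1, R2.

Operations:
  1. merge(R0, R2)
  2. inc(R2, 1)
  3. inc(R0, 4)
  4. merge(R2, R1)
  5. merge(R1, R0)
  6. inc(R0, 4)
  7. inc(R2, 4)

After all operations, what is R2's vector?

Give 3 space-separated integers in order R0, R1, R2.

Answer: 0 0 5

Derivation:
Op 1: merge R0<->R2 -> R0=(0,0,0) R2=(0,0,0)
Op 2: inc R2 by 1 -> R2=(0,0,1) value=1
Op 3: inc R0 by 4 -> R0=(4,0,0) value=4
Op 4: merge R2<->R1 -> R2=(0,0,1) R1=(0,0,1)
Op 5: merge R1<->R0 -> R1=(4,0,1) R0=(4,0,1)
Op 6: inc R0 by 4 -> R0=(8,0,1) value=9
Op 7: inc R2 by 4 -> R2=(0,0,5) value=5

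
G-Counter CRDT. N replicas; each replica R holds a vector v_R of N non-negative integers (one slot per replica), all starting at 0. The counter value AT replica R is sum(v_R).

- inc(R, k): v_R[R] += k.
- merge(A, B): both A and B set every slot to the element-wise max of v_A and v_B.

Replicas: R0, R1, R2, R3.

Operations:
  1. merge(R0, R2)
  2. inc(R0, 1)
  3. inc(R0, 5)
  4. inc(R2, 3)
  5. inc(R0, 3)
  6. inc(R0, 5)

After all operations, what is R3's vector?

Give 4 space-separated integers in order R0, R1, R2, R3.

Answer: 0 0 0 0

Derivation:
Op 1: merge R0<->R2 -> R0=(0,0,0,0) R2=(0,0,0,0)
Op 2: inc R0 by 1 -> R0=(1,0,0,0) value=1
Op 3: inc R0 by 5 -> R0=(6,0,0,0) value=6
Op 4: inc R2 by 3 -> R2=(0,0,3,0) value=3
Op 5: inc R0 by 3 -> R0=(9,0,0,0) value=9
Op 6: inc R0 by 5 -> R0=(14,0,0,0) value=14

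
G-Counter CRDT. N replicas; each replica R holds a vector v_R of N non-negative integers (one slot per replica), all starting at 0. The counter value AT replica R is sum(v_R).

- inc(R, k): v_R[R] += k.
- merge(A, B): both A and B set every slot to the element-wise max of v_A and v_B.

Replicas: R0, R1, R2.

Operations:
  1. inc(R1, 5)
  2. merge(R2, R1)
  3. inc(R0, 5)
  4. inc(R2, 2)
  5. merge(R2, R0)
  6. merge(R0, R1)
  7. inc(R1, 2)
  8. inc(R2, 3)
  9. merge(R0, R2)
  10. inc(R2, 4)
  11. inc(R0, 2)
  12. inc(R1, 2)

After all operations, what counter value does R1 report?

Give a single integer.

Op 1: inc R1 by 5 -> R1=(0,5,0) value=5
Op 2: merge R2<->R1 -> R2=(0,5,0) R1=(0,5,0)
Op 3: inc R0 by 5 -> R0=(5,0,0) value=5
Op 4: inc R2 by 2 -> R2=(0,5,2) value=7
Op 5: merge R2<->R0 -> R2=(5,5,2) R0=(5,5,2)
Op 6: merge R0<->R1 -> R0=(5,5,2) R1=(5,5,2)
Op 7: inc R1 by 2 -> R1=(5,7,2) value=14
Op 8: inc R2 by 3 -> R2=(5,5,5) value=15
Op 9: merge R0<->R2 -> R0=(5,5,5) R2=(5,5,5)
Op 10: inc R2 by 4 -> R2=(5,5,9) value=19
Op 11: inc R0 by 2 -> R0=(7,5,5) value=17
Op 12: inc R1 by 2 -> R1=(5,9,2) value=16

Answer: 16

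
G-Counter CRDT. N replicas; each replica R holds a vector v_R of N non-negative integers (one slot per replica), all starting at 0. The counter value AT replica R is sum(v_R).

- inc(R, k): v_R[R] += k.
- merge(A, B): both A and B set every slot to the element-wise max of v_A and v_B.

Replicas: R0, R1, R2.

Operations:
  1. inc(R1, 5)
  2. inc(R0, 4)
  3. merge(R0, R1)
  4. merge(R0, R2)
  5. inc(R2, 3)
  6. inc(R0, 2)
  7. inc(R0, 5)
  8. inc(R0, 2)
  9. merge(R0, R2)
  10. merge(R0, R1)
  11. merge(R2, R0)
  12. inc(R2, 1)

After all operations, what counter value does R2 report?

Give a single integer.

Answer: 22

Derivation:
Op 1: inc R1 by 5 -> R1=(0,5,0) value=5
Op 2: inc R0 by 4 -> R0=(4,0,0) value=4
Op 3: merge R0<->R1 -> R0=(4,5,0) R1=(4,5,0)
Op 4: merge R0<->R2 -> R0=(4,5,0) R2=(4,5,0)
Op 5: inc R2 by 3 -> R2=(4,5,3) value=12
Op 6: inc R0 by 2 -> R0=(6,5,0) value=11
Op 7: inc R0 by 5 -> R0=(11,5,0) value=16
Op 8: inc R0 by 2 -> R0=(13,5,0) value=18
Op 9: merge R0<->R2 -> R0=(13,5,3) R2=(13,5,3)
Op 10: merge R0<->R1 -> R0=(13,5,3) R1=(13,5,3)
Op 11: merge R2<->R0 -> R2=(13,5,3) R0=(13,5,3)
Op 12: inc R2 by 1 -> R2=(13,5,4) value=22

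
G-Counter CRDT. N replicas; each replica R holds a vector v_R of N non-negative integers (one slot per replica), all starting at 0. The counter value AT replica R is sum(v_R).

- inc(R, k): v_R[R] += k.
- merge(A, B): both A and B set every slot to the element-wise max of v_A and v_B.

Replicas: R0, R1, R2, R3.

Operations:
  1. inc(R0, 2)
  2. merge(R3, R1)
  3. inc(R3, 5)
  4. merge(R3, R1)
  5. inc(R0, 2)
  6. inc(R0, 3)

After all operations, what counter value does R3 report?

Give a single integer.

Answer: 5

Derivation:
Op 1: inc R0 by 2 -> R0=(2,0,0,0) value=2
Op 2: merge R3<->R1 -> R3=(0,0,0,0) R1=(0,0,0,0)
Op 3: inc R3 by 5 -> R3=(0,0,0,5) value=5
Op 4: merge R3<->R1 -> R3=(0,0,0,5) R1=(0,0,0,5)
Op 5: inc R0 by 2 -> R0=(4,0,0,0) value=4
Op 6: inc R0 by 3 -> R0=(7,0,0,0) value=7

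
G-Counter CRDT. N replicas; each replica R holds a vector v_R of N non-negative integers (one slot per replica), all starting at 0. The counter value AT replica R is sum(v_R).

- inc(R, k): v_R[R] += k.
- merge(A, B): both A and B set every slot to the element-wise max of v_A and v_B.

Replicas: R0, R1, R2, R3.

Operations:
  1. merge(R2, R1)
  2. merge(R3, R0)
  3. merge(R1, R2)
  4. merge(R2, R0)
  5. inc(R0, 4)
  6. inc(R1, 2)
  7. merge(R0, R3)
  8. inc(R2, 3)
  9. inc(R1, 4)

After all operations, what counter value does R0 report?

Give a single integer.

Op 1: merge R2<->R1 -> R2=(0,0,0,0) R1=(0,0,0,0)
Op 2: merge R3<->R0 -> R3=(0,0,0,0) R0=(0,0,0,0)
Op 3: merge R1<->R2 -> R1=(0,0,0,0) R2=(0,0,0,0)
Op 4: merge R2<->R0 -> R2=(0,0,0,0) R0=(0,0,0,0)
Op 5: inc R0 by 4 -> R0=(4,0,0,0) value=4
Op 6: inc R1 by 2 -> R1=(0,2,0,0) value=2
Op 7: merge R0<->R3 -> R0=(4,0,0,0) R3=(4,0,0,0)
Op 8: inc R2 by 3 -> R2=(0,0,3,0) value=3
Op 9: inc R1 by 4 -> R1=(0,6,0,0) value=6

Answer: 4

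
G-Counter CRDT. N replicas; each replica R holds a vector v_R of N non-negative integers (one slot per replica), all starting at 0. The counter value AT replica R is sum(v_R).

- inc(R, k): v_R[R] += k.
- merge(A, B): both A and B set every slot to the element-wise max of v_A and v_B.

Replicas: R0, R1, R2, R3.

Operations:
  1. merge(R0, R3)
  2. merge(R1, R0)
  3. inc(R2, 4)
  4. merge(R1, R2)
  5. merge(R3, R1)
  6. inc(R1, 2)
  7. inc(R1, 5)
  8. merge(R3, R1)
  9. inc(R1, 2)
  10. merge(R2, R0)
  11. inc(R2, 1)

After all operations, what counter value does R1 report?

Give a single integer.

Op 1: merge R0<->R3 -> R0=(0,0,0,0) R3=(0,0,0,0)
Op 2: merge R1<->R0 -> R1=(0,0,0,0) R0=(0,0,0,0)
Op 3: inc R2 by 4 -> R2=(0,0,4,0) value=4
Op 4: merge R1<->R2 -> R1=(0,0,4,0) R2=(0,0,4,0)
Op 5: merge R3<->R1 -> R3=(0,0,4,0) R1=(0,0,4,0)
Op 6: inc R1 by 2 -> R1=(0,2,4,0) value=6
Op 7: inc R1 by 5 -> R1=(0,7,4,0) value=11
Op 8: merge R3<->R1 -> R3=(0,7,4,0) R1=(0,7,4,0)
Op 9: inc R1 by 2 -> R1=(0,9,4,0) value=13
Op 10: merge R2<->R0 -> R2=(0,0,4,0) R0=(0,0,4,0)
Op 11: inc R2 by 1 -> R2=(0,0,5,0) value=5

Answer: 13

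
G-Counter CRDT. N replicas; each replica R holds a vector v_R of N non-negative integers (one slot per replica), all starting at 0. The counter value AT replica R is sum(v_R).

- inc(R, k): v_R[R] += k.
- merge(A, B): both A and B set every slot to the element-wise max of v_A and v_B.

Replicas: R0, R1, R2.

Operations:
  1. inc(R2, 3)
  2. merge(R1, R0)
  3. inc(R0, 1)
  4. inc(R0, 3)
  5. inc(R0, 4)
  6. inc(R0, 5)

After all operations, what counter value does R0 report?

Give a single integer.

Answer: 13

Derivation:
Op 1: inc R2 by 3 -> R2=(0,0,3) value=3
Op 2: merge R1<->R0 -> R1=(0,0,0) R0=(0,0,0)
Op 3: inc R0 by 1 -> R0=(1,0,0) value=1
Op 4: inc R0 by 3 -> R0=(4,0,0) value=4
Op 5: inc R0 by 4 -> R0=(8,0,0) value=8
Op 6: inc R0 by 5 -> R0=(13,0,0) value=13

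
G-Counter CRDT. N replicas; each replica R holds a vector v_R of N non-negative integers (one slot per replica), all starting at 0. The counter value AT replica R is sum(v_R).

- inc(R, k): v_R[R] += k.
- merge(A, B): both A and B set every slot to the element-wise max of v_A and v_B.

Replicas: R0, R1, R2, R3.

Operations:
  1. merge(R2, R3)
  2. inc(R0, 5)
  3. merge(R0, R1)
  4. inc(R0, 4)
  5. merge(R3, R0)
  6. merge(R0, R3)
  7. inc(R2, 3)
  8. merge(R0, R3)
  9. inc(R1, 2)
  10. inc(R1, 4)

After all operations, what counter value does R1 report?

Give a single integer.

Op 1: merge R2<->R3 -> R2=(0,0,0,0) R3=(0,0,0,0)
Op 2: inc R0 by 5 -> R0=(5,0,0,0) value=5
Op 3: merge R0<->R1 -> R0=(5,0,0,0) R1=(5,0,0,0)
Op 4: inc R0 by 4 -> R0=(9,0,0,0) value=9
Op 5: merge R3<->R0 -> R3=(9,0,0,0) R0=(9,0,0,0)
Op 6: merge R0<->R3 -> R0=(9,0,0,0) R3=(9,0,0,0)
Op 7: inc R2 by 3 -> R2=(0,0,3,0) value=3
Op 8: merge R0<->R3 -> R0=(9,0,0,0) R3=(9,0,0,0)
Op 9: inc R1 by 2 -> R1=(5,2,0,0) value=7
Op 10: inc R1 by 4 -> R1=(5,6,0,0) value=11

Answer: 11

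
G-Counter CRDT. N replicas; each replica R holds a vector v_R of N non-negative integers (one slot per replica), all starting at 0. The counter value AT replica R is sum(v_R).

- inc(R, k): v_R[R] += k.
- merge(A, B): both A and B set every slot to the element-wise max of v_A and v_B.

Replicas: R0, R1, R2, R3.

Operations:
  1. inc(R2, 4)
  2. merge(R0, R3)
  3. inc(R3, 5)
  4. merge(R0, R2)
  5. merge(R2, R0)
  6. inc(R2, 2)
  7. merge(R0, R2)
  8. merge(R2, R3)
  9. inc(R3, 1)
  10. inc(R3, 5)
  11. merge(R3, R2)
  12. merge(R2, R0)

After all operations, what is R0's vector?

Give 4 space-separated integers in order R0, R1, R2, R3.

Answer: 0 0 6 11

Derivation:
Op 1: inc R2 by 4 -> R2=(0,0,4,0) value=4
Op 2: merge R0<->R3 -> R0=(0,0,0,0) R3=(0,0,0,0)
Op 3: inc R3 by 5 -> R3=(0,0,0,5) value=5
Op 4: merge R0<->R2 -> R0=(0,0,4,0) R2=(0,0,4,0)
Op 5: merge R2<->R0 -> R2=(0,0,4,0) R0=(0,0,4,0)
Op 6: inc R2 by 2 -> R2=(0,0,6,0) value=6
Op 7: merge R0<->R2 -> R0=(0,0,6,0) R2=(0,0,6,0)
Op 8: merge R2<->R3 -> R2=(0,0,6,5) R3=(0,0,6,5)
Op 9: inc R3 by 1 -> R3=(0,0,6,6) value=12
Op 10: inc R3 by 5 -> R3=(0,0,6,11) value=17
Op 11: merge R3<->R2 -> R3=(0,0,6,11) R2=(0,0,6,11)
Op 12: merge R2<->R0 -> R2=(0,0,6,11) R0=(0,0,6,11)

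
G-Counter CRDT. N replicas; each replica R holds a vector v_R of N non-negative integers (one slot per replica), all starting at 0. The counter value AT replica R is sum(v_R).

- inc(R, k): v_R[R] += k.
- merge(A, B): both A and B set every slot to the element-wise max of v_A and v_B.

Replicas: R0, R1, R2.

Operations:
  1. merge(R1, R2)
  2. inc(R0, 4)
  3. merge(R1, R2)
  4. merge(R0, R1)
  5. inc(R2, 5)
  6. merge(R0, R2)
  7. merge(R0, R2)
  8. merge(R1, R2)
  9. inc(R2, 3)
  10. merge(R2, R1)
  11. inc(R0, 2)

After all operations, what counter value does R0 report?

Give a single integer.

Op 1: merge R1<->R2 -> R1=(0,0,0) R2=(0,0,0)
Op 2: inc R0 by 4 -> R0=(4,0,0) value=4
Op 3: merge R1<->R2 -> R1=(0,0,0) R2=(0,0,0)
Op 4: merge R0<->R1 -> R0=(4,0,0) R1=(4,0,0)
Op 5: inc R2 by 5 -> R2=(0,0,5) value=5
Op 6: merge R0<->R2 -> R0=(4,0,5) R2=(4,0,5)
Op 7: merge R0<->R2 -> R0=(4,0,5) R2=(4,0,5)
Op 8: merge R1<->R2 -> R1=(4,0,5) R2=(4,0,5)
Op 9: inc R2 by 3 -> R2=(4,0,8) value=12
Op 10: merge R2<->R1 -> R2=(4,0,8) R1=(4,0,8)
Op 11: inc R0 by 2 -> R0=(6,0,5) value=11

Answer: 11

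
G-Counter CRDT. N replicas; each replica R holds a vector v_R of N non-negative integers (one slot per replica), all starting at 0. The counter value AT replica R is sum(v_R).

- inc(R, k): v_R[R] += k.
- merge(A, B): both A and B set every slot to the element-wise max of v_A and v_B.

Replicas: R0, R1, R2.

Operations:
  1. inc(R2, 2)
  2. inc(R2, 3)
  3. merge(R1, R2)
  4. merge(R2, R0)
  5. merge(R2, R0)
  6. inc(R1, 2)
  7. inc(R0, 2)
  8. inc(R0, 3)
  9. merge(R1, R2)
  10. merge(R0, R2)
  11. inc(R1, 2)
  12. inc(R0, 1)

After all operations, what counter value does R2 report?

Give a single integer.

Op 1: inc R2 by 2 -> R2=(0,0,2) value=2
Op 2: inc R2 by 3 -> R2=(0,0,5) value=5
Op 3: merge R1<->R2 -> R1=(0,0,5) R2=(0,0,5)
Op 4: merge R2<->R0 -> R2=(0,0,5) R0=(0,0,5)
Op 5: merge R2<->R0 -> R2=(0,0,5) R0=(0,0,5)
Op 6: inc R1 by 2 -> R1=(0,2,5) value=7
Op 7: inc R0 by 2 -> R0=(2,0,5) value=7
Op 8: inc R0 by 3 -> R0=(5,0,5) value=10
Op 9: merge R1<->R2 -> R1=(0,2,5) R2=(0,2,5)
Op 10: merge R0<->R2 -> R0=(5,2,5) R2=(5,2,5)
Op 11: inc R1 by 2 -> R1=(0,4,5) value=9
Op 12: inc R0 by 1 -> R0=(6,2,5) value=13

Answer: 12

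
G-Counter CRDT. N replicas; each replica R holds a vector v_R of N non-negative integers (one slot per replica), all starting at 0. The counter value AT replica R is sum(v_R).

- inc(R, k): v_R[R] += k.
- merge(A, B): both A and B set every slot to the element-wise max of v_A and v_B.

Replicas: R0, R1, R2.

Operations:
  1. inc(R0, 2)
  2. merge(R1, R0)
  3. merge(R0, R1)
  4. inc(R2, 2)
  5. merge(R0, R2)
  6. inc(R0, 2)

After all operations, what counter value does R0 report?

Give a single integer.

Answer: 6

Derivation:
Op 1: inc R0 by 2 -> R0=(2,0,0) value=2
Op 2: merge R1<->R0 -> R1=(2,0,0) R0=(2,0,0)
Op 3: merge R0<->R1 -> R0=(2,0,0) R1=(2,0,0)
Op 4: inc R2 by 2 -> R2=(0,0,2) value=2
Op 5: merge R0<->R2 -> R0=(2,0,2) R2=(2,0,2)
Op 6: inc R0 by 2 -> R0=(4,0,2) value=6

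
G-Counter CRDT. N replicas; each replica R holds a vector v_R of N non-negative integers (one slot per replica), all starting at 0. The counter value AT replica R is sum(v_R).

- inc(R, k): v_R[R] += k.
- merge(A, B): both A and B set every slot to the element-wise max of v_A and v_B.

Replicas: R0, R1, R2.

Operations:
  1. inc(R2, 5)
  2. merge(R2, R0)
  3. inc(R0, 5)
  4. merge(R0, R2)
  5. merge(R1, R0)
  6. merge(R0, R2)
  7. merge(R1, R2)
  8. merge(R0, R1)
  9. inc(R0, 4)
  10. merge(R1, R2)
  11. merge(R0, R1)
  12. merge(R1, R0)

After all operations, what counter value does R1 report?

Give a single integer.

Answer: 14

Derivation:
Op 1: inc R2 by 5 -> R2=(0,0,5) value=5
Op 2: merge R2<->R0 -> R2=(0,0,5) R0=(0,0,5)
Op 3: inc R0 by 5 -> R0=(5,0,5) value=10
Op 4: merge R0<->R2 -> R0=(5,0,5) R2=(5,0,5)
Op 5: merge R1<->R0 -> R1=(5,0,5) R0=(5,0,5)
Op 6: merge R0<->R2 -> R0=(5,0,5) R2=(5,0,5)
Op 7: merge R1<->R2 -> R1=(5,0,5) R2=(5,0,5)
Op 8: merge R0<->R1 -> R0=(5,0,5) R1=(5,0,5)
Op 9: inc R0 by 4 -> R0=(9,0,5) value=14
Op 10: merge R1<->R2 -> R1=(5,0,5) R2=(5,0,5)
Op 11: merge R0<->R1 -> R0=(9,0,5) R1=(9,0,5)
Op 12: merge R1<->R0 -> R1=(9,0,5) R0=(9,0,5)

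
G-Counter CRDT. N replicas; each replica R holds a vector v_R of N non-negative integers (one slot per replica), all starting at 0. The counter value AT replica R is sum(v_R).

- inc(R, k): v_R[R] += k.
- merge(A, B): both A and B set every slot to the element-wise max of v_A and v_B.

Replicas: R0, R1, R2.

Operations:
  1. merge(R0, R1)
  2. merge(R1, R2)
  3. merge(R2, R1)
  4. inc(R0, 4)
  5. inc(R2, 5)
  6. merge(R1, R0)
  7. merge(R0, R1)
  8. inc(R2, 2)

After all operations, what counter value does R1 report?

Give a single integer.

Op 1: merge R0<->R1 -> R0=(0,0,0) R1=(0,0,0)
Op 2: merge R1<->R2 -> R1=(0,0,0) R2=(0,0,0)
Op 3: merge R2<->R1 -> R2=(0,0,0) R1=(0,0,0)
Op 4: inc R0 by 4 -> R0=(4,0,0) value=4
Op 5: inc R2 by 5 -> R2=(0,0,5) value=5
Op 6: merge R1<->R0 -> R1=(4,0,0) R0=(4,0,0)
Op 7: merge R0<->R1 -> R0=(4,0,0) R1=(4,0,0)
Op 8: inc R2 by 2 -> R2=(0,0,7) value=7

Answer: 4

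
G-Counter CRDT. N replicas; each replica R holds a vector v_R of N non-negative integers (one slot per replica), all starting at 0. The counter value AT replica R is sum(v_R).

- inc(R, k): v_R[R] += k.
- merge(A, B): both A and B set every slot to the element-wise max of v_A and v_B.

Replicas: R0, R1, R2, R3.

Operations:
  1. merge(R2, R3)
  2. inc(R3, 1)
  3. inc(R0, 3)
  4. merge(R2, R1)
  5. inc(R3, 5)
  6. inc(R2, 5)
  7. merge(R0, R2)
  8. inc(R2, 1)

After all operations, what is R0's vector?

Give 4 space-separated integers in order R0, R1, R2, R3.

Op 1: merge R2<->R3 -> R2=(0,0,0,0) R3=(0,0,0,0)
Op 2: inc R3 by 1 -> R3=(0,0,0,1) value=1
Op 3: inc R0 by 3 -> R0=(3,0,0,0) value=3
Op 4: merge R2<->R1 -> R2=(0,0,0,0) R1=(0,0,0,0)
Op 5: inc R3 by 5 -> R3=(0,0,0,6) value=6
Op 6: inc R2 by 5 -> R2=(0,0,5,0) value=5
Op 7: merge R0<->R2 -> R0=(3,0,5,0) R2=(3,0,5,0)
Op 8: inc R2 by 1 -> R2=(3,0,6,0) value=9

Answer: 3 0 5 0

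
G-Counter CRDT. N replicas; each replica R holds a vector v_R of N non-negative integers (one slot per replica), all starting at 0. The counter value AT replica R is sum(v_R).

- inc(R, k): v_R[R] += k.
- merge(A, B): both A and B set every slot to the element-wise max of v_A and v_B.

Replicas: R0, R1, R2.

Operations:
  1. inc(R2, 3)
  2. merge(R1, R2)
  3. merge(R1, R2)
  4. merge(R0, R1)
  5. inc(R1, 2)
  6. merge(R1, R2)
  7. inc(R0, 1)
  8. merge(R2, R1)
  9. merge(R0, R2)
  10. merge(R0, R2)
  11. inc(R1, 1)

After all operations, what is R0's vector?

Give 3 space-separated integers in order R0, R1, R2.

Answer: 1 2 3

Derivation:
Op 1: inc R2 by 3 -> R2=(0,0,3) value=3
Op 2: merge R1<->R2 -> R1=(0,0,3) R2=(0,0,3)
Op 3: merge R1<->R2 -> R1=(0,0,3) R2=(0,0,3)
Op 4: merge R0<->R1 -> R0=(0,0,3) R1=(0,0,3)
Op 5: inc R1 by 2 -> R1=(0,2,3) value=5
Op 6: merge R1<->R2 -> R1=(0,2,3) R2=(0,2,3)
Op 7: inc R0 by 1 -> R0=(1,0,3) value=4
Op 8: merge R2<->R1 -> R2=(0,2,3) R1=(0,2,3)
Op 9: merge R0<->R2 -> R0=(1,2,3) R2=(1,2,3)
Op 10: merge R0<->R2 -> R0=(1,2,3) R2=(1,2,3)
Op 11: inc R1 by 1 -> R1=(0,3,3) value=6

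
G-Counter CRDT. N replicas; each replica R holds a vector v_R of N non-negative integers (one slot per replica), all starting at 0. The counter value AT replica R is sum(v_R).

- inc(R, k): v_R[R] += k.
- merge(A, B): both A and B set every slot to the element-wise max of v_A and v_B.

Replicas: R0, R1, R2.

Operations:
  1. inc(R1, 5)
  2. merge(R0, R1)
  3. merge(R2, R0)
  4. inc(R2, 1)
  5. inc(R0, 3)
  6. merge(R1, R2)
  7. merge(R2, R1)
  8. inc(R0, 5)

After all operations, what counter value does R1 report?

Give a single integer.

Op 1: inc R1 by 5 -> R1=(0,5,0) value=5
Op 2: merge R0<->R1 -> R0=(0,5,0) R1=(0,5,0)
Op 3: merge R2<->R0 -> R2=(0,5,0) R0=(0,5,0)
Op 4: inc R2 by 1 -> R2=(0,5,1) value=6
Op 5: inc R0 by 3 -> R0=(3,5,0) value=8
Op 6: merge R1<->R2 -> R1=(0,5,1) R2=(0,5,1)
Op 7: merge R2<->R1 -> R2=(0,5,1) R1=(0,5,1)
Op 8: inc R0 by 5 -> R0=(8,5,0) value=13

Answer: 6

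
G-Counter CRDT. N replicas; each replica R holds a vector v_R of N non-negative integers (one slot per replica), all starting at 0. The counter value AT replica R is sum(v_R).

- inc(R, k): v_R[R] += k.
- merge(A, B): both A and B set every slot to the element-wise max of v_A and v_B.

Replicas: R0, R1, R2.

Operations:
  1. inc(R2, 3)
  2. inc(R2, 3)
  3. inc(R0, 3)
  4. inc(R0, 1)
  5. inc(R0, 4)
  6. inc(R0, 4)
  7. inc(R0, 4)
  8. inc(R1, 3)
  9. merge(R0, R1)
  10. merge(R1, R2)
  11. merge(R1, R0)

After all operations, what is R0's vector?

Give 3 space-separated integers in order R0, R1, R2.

Op 1: inc R2 by 3 -> R2=(0,0,3) value=3
Op 2: inc R2 by 3 -> R2=(0,0,6) value=6
Op 3: inc R0 by 3 -> R0=(3,0,0) value=3
Op 4: inc R0 by 1 -> R0=(4,0,0) value=4
Op 5: inc R0 by 4 -> R0=(8,0,0) value=8
Op 6: inc R0 by 4 -> R0=(12,0,0) value=12
Op 7: inc R0 by 4 -> R0=(16,0,0) value=16
Op 8: inc R1 by 3 -> R1=(0,3,0) value=3
Op 9: merge R0<->R1 -> R0=(16,3,0) R1=(16,3,0)
Op 10: merge R1<->R2 -> R1=(16,3,6) R2=(16,3,6)
Op 11: merge R1<->R0 -> R1=(16,3,6) R0=(16,3,6)

Answer: 16 3 6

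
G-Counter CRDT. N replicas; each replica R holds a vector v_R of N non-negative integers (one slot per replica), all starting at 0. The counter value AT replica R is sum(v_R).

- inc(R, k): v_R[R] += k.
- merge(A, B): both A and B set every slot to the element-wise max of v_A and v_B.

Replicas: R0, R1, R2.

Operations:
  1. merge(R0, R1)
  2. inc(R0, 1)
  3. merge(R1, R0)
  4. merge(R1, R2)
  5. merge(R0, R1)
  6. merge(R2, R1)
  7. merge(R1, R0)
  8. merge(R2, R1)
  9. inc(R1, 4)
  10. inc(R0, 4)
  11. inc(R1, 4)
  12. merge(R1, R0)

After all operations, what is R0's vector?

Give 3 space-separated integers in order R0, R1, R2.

Op 1: merge R0<->R1 -> R0=(0,0,0) R1=(0,0,0)
Op 2: inc R0 by 1 -> R0=(1,0,0) value=1
Op 3: merge R1<->R0 -> R1=(1,0,0) R0=(1,0,0)
Op 4: merge R1<->R2 -> R1=(1,0,0) R2=(1,0,0)
Op 5: merge R0<->R1 -> R0=(1,0,0) R1=(1,0,0)
Op 6: merge R2<->R1 -> R2=(1,0,0) R1=(1,0,0)
Op 7: merge R1<->R0 -> R1=(1,0,0) R0=(1,0,0)
Op 8: merge R2<->R1 -> R2=(1,0,0) R1=(1,0,0)
Op 9: inc R1 by 4 -> R1=(1,4,0) value=5
Op 10: inc R0 by 4 -> R0=(5,0,0) value=5
Op 11: inc R1 by 4 -> R1=(1,8,0) value=9
Op 12: merge R1<->R0 -> R1=(5,8,0) R0=(5,8,0)

Answer: 5 8 0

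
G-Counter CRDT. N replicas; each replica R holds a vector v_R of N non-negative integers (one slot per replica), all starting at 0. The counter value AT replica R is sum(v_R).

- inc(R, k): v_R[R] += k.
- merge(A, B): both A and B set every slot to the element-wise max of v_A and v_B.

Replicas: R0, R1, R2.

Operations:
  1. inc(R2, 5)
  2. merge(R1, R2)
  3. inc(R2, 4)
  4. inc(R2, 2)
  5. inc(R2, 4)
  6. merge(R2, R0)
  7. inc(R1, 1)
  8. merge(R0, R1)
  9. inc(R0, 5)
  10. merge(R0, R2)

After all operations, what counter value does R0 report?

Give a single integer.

Op 1: inc R2 by 5 -> R2=(0,0,5) value=5
Op 2: merge R1<->R2 -> R1=(0,0,5) R2=(0,0,5)
Op 3: inc R2 by 4 -> R2=(0,0,9) value=9
Op 4: inc R2 by 2 -> R2=(0,0,11) value=11
Op 5: inc R2 by 4 -> R2=(0,0,15) value=15
Op 6: merge R2<->R0 -> R2=(0,0,15) R0=(0,0,15)
Op 7: inc R1 by 1 -> R1=(0,1,5) value=6
Op 8: merge R0<->R1 -> R0=(0,1,15) R1=(0,1,15)
Op 9: inc R0 by 5 -> R0=(5,1,15) value=21
Op 10: merge R0<->R2 -> R0=(5,1,15) R2=(5,1,15)

Answer: 21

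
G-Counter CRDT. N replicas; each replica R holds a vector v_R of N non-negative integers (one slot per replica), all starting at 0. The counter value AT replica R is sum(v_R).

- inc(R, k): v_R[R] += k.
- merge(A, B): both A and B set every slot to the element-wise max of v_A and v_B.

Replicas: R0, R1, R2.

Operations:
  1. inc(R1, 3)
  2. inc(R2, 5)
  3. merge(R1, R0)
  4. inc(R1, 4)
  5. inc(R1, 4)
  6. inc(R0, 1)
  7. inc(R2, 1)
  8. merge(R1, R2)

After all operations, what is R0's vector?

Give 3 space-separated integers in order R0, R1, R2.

Op 1: inc R1 by 3 -> R1=(0,3,0) value=3
Op 2: inc R2 by 5 -> R2=(0,0,5) value=5
Op 3: merge R1<->R0 -> R1=(0,3,0) R0=(0,3,0)
Op 4: inc R1 by 4 -> R1=(0,7,0) value=7
Op 5: inc R1 by 4 -> R1=(0,11,0) value=11
Op 6: inc R0 by 1 -> R0=(1,3,0) value=4
Op 7: inc R2 by 1 -> R2=(0,0,6) value=6
Op 8: merge R1<->R2 -> R1=(0,11,6) R2=(0,11,6)

Answer: 1 3 0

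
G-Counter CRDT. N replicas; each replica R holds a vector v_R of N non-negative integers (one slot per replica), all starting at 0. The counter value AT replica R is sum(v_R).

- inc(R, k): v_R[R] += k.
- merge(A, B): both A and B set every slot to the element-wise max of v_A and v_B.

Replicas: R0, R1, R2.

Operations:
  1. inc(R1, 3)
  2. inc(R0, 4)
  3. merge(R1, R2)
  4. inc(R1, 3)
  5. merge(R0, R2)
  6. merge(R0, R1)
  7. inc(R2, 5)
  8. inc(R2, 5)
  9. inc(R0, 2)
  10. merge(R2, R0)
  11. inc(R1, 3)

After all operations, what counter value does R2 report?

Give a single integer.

Op 1: inc R1 by 3 -> R1=(0,3,0) value=3
Op 2: inc R0 by 4 -> R0=(4,0,0) value=4
Op 3: merge R1<->R2 -> R1=(0,3,0) R2=(0,3,0)
Op 4: inc R1 by 3 -> R1=(0,6,0) value=6
Op 5: merge R0<->R2 -> R0=(4,3,0) R2=(4,3,0)
Op 6: merge R0<->R1 -> R0=(4,6,0) R1=(4,6,0)
Op 7: inc R2 by 5 -> R2=(4,3,5) value=12
Op 8: inc R2 by 5 -> R2=(4,3,10) value=17
Op 9: inc R0 by 2 -> R0=(6,6,0) value=12
Op 10: merge R2<->R0 -> R2=(6,6,10) R0=(6,6,10)
Op 11: inc R1 by 3 -> R1=(4,9,0) value=13

Answer: 22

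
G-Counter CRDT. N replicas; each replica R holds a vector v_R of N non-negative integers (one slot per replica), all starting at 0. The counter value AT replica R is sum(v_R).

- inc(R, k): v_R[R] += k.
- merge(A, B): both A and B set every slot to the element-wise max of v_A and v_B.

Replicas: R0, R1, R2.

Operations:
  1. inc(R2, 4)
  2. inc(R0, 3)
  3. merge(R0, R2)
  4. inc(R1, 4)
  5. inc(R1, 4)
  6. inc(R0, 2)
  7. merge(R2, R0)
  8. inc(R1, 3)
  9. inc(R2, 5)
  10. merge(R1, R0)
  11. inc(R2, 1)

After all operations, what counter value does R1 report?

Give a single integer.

Answer: 20

Derivation:
Op 1: inc R2 by 4 -> R2=(0,0,4) value=4
Op 2: inc R0 by 3 -> R0=(3,0,0) value=3
Op 3: merge R0<->R2 -> R0=(3,0,4) R2=(3,0,4)
Op 4: inc R1 by 4 -> R1=(0,4,0) value=4
Op 5: inc R1 by 4 -> R1=(0,8,0) value=8
Op 6: inc R0 by 2 -> R0=(5,0,4) value=9
Op 7: merge R2<->R0 -> R2=(5,0,4) R0=(5,0,4)
Op 8: inc R1 by 3 -> R1=(0,11,0) value=11
Op 9: inc R2 by 5 -> R2=(5,0,9) value=14
Op 10: merge R1<->R0 -> R1=(5,11,4) R0=(5,11,4)
Op 11: inc R2 by 1 -> R2=(5,0,10) value=15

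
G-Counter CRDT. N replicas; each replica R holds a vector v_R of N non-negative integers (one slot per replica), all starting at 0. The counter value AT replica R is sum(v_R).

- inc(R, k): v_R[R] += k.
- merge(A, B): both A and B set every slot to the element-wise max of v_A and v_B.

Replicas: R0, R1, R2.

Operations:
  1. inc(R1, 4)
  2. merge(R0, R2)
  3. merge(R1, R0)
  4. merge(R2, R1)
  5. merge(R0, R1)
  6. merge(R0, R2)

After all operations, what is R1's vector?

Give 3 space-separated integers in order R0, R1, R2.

Answer: 0 4 0

Derivation:
Op 1: inc R1 by 4 -> R1=(0,4,0) value=4
Op 2: merge R0<->R2 -> R0=(0,0,0) R2=(0,0,0)
Op 3: merge R1<->R0 -> R1=(0,4,0) R0=(0,4,0)
Op 4: merge R2<->R1 -> R2=(0,4,0) R1=(0,4,0)
Op 5: merge R0<->R1 -> R0=(0,4,0) R1=(0,4,0)
Op 6: merge R0<->R2 -> R0=(0,4,0) R2=(0,4,0)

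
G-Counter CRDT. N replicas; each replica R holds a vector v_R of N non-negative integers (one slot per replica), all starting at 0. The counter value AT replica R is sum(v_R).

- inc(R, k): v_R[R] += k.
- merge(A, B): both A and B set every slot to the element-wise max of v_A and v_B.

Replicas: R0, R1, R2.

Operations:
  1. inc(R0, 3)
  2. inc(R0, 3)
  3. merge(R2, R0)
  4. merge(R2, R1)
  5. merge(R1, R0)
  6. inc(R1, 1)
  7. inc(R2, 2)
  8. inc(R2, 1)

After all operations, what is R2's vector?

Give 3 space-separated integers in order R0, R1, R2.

Op 1: inc R0 by 3 -> R0=(3,0,0) value=3
Op 2: inc R0 by 3 -> R0=(6,0,0) value=6
Op 3: merge R2<->R0 -> R2=(6,0,0) R0=(6,0,0)
Op 4: merge R2<->R1 -> R2=(6,0,0) R1=(6,0,0)
Op 5: merge R1<->R0 -> R1=(6,0,0) R0=(6,0,0)
Op 6: inc R1 by 1 -> R1=(6,1,0) value=7
Op 7: inc R2 by 2 -> R2=(6,0,2) value=8
Op 8: inc R2 by 1 -> R2=(6,0,3) value=9

Answer: 6 0 3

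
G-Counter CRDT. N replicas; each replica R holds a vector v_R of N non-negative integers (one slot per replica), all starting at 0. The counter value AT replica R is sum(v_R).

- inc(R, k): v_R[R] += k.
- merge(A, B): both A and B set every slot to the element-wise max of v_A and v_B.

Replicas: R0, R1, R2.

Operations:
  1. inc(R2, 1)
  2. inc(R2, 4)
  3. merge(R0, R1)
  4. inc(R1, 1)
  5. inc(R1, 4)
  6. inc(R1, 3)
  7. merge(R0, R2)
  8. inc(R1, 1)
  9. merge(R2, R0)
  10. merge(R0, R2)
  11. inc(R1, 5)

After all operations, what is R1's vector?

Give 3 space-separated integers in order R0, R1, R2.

Answer: 0 14 0

Derivation:
Op 1: inc R2 by 1 -> R2=(0,0,1) value=1
Op 2: inc R2 by 4 -> R2=(0,0,5) value=5
Op 3: merge R0<->R1 -> R0=(0,0,0) R1=(0,0,0)
Op 4: inc R1 by 1 -> R1=(0,1,0) value=1
Op 5: inc R1 by 4 -> R1=(0,5,0) value=5
Op 6: inc R1 by 3 -> R1=(0,8,0) value=8
Op 7: merge R0<->R2 -> R0=(0,0,5) R2=(0,0,5)
Op 8: inc R1 by 1 -> R1=(0,9,0) value=9
Op 9: merge R2<->R0 -> R2=(0,0,5) R0=(0,0,5)
Op 10: merge R0<->R2 -> R0=(0,0,5) R2=(0,0,5)
Op 11: inc R1 by 5 -> R1=(0,14,0) value=14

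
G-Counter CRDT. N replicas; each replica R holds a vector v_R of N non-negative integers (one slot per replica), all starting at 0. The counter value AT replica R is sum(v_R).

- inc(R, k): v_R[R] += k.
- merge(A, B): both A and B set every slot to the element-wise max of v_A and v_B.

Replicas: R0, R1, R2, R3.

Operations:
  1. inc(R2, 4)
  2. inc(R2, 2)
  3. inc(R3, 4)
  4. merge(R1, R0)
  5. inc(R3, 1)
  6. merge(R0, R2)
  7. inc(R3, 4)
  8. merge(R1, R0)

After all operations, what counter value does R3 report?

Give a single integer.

Answer: 9

Derivation:
Op 1: inc R2 by 4 -> R2=(0,0,4,0) value=4
Op 2: inc R2 by 2 -> R2=(0,0,6,0) value=6
Op 3: inc R3 by 4 -> R3=(0,0,0,4) value=4
Op 4: merge R1<->R0 -> R1=(0,0,0,0) R0=(0,0,0,0)
Op 5: inc R3 by 1 -> R3=(0,0,0,5) value=5
Op 6: merge R0<->R2 -> R0=(0,0,6,0) R2=(0,0,6,0)
Op 7: inc R3 by 4 -> R3=(0,0,0,9) value=9
Op 8: merge R1<->R0 -> R1=(0,0,6,0) R0=(0,0,6,0)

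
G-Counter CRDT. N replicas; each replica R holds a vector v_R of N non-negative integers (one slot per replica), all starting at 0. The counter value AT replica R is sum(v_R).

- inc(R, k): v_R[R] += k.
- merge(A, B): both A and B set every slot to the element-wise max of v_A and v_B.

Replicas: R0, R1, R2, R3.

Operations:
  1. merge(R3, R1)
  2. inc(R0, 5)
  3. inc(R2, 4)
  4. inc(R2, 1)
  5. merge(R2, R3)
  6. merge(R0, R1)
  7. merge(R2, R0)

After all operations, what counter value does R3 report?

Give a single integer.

Op 1: merge R3<->R1 -> R3=(0,0,0,0) R1=(0,0,0,0)
Op 2: inc R0 by 5 -> R0=(5,0,0,0) value=5
Op 3: inc R2 by 4 -> R2=(0,0,4,0) value=4
Op 4: inc R2 by 1 -> R2=(0,0,5,0) value=5
Op 5: merge R2<->R3 -> R2=(0,0,5,0) R3=(0,0,5,0)
Op 6: merge R0<->R1 -> R0=(5,0,0,0) R1=(5,0,0,0)
Op 7: merge R2<->R0 -> R2=(5,0,5,0) R0=(5,0,5,0)

Answer: 5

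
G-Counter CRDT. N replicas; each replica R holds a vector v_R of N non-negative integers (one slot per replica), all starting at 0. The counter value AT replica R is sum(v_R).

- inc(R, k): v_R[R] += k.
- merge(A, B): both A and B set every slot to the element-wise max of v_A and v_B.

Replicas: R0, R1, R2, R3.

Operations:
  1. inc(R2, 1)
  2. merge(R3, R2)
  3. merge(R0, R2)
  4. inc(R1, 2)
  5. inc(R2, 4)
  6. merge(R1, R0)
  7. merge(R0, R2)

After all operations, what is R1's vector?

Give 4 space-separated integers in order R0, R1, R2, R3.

Op 1: inc R2 by 1 -> R2=(0,0,1,0) value=1
Op 2: merge R3<->R2 -> R3=(0,0,1,0) R2=(0,0,1,0)
Op 3: merge R0<->R2 -> R0=(0,0,1,0) R2=(0,0,1,0)
Op 4: inc R1 by 2 -> R1=(0,2,0,0) value=2
Op 5: inc R2 by 4 -> R2=(0,0,5,0) value=5
Op 6: merge R1<->R0 -> R1=(0,2,1,0) R0=(0,2,1,0)
Op 7: merge R0<->R2 -> R0=(0,2,5,0) R2=(0,2,5,0)

Answer: 0 2 1 0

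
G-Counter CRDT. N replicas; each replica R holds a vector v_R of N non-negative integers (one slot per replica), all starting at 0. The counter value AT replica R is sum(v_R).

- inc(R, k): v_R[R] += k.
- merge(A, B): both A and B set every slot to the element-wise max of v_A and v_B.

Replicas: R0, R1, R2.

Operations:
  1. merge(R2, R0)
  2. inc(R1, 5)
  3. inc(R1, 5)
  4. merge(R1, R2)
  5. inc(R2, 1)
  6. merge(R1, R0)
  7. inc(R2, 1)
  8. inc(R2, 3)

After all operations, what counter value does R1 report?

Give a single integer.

Op 1: merge R2<->R0 -> R2=(0,0,0) R0=(0,0,0)
Op 2: inc R1 by 5 -> R1=(0,5,0) value=5
Op 3: inc R1 by 5 -> R1=(0,10,0) value=10
Op 4: merge R1<->R2 -> R1=(0,10,0) R2=(0,10,0)
Op 5: inc R2 by 1 -> R2=(0,10,1) value=11
Op 6: merge R1<->R0 -> R1=(0,10,0) R0=(0,10,0)
Op 7: inc R2 by 1 -> R2=(0,10,2) value=12
Op 8: inc R2 by 3 -> R2=(0,10,5) value=15

Answer: 10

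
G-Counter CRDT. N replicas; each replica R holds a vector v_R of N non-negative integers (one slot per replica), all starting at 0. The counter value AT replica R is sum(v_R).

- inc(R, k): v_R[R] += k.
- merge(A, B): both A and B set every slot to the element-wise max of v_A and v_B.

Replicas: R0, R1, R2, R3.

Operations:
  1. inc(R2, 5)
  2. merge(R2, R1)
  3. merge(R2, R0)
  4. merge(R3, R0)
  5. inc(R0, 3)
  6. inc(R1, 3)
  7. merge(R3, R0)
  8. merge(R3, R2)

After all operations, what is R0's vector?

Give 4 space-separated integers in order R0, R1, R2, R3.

Op 1: inc R2 by 5 -> R2=(0,0,5,0) value=5
Op 2: merge R2<->R1 -> R2=(0,0,5,0) R1=(0,0,5,0)
Op 3: merge R2<->R0 -> R2=(0,0,5,0) R0=(0,0,5,0)
Op 4: merge R3<->R0 -> R3=(0,0,5,0) R0=(0,0,5,0)
Op 5: inc R0 by 3 -> R0=(3,0,5,0) value=8
Op 6: inc R1 by 3 -> R1=(0,3,5,0) value=8
Op 7: merge R3<->R0 -> R3=(3,0,5,0) R0=(3,0,5,0)
Op 8: merge R3<->R2 -> R3=(3,0,5,0) R2=(3,0,5,0)

Answer: 3 0 5 0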